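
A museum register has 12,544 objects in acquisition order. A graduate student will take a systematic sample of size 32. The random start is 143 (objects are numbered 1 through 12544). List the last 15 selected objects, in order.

6807, 7199, 7591, 7983, 8375, 8767, 9159, 9551, 9943, 10335, 10727, 11119, 11511, 11903, 12295

k = N/n = 12544/32 = 392
18th selection = 143 + 17×392 = 6807
19th: 6807 + 392 = 7199
20th: 7199 + 392 = 7591
21st: 7591 + 392 = 7983
22nd: 7983 + 392 = 8375
23rd: 8375 + 392 = 8767
24th: 8767 + 392 = 9159
25th: 9159 + 392 = 9551
26th: 9551 + 392 = 9943
27th: 9943 + 392 = 10335
28th: 10335 + 392 = 10727
29th: 10727 + 392 = 11119
30th: 11119 + 392 = 11511
31st: 11511 + 392 = 11903
32nd: 11903 + 392 = 12295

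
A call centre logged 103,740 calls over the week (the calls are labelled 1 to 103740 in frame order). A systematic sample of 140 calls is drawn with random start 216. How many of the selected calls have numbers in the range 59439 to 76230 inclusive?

23

k = 103740/140 = 741
First selection ≥ 59439: 216 + ⌈(59439−216)/741⌉·741 = 216 + 80×741 = 59496
Last selection ≤ 76230: 216 + ⌊(76230−216)/741⌋·741 = 216 + 102×741 = 75798
Count = 102 − 80 + 1 = 23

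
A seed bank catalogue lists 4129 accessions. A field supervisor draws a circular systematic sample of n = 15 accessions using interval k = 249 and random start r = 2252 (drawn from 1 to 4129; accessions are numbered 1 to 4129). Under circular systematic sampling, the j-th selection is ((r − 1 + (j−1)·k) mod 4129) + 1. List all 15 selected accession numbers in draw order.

Selection 1: 2252
Selection 2: 2252 + 249 = 2501
Selection 3: 2501 + 249 = 2750
Selection 4: 2750 + 249 = 2999
Selection 5: 2999 + 249 = 3248
Selection 6: 3248 + 249 = 3497
Selection 7: 3497 + 249 = 3746
Selection 8: 3746 + 249 = 3995
Selection 9: 3995 + 249 = 4244 → 4244 − 4129 = 115
Selection 10: 115 + 249 = 364
Selection 11: 364 + 249 = 613
Selection 12: 613 + 249 = 862
Selection 13: 862 + 249 = 1111
Selection 14: 1111 + 249 = 1360
Selection 15: 1360 + 249 = 1609

2252, 2501, 2750, 2999, 3248, 3497, 3746, 3995, 115, 364, 613, 862, 1111, 1360, 1609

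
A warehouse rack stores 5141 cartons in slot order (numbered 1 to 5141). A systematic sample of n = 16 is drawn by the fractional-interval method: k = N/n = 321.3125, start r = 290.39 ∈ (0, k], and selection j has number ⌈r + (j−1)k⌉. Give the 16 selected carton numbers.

j=1: r + 0k = 290.39 → ⌈·⌉ = 291
j=2: r + 1k = 611.7025 → ⌈·⌉ = 612
j=3: r + 2k = 933.015 → ⌈·⌉ = 934
j=4: r + 3k = 1254.3275 → ⌈·⌉ = 1255
j=5: r + 4k = 1575.64 → ⌈·⌉ = 1576
j=6: r + 5k = 1896.9525 → ⌈·⌉ = 1897
j=7: r + 6k = 2218.265 → ⌈·⌉ = 2219
j=8: r + 7k = 2539.5775 → ⌈·⌉ = 2540
j=9: r + 8k = 2860.89 → ⌈·⌉ = 2861
j=10: r + 9k = 3182.2025 → ⌈·⌉ = 3183
j=11: r + 10k = 3503.515 → ⌈·⌉ = 3504
j=12: r + 11k = 3824.8275 → ⌈·⌉ = 3825
j=13: r + 12k = 4146.14 → ⌈·⌉ = 4147
j=14: r + 13k = 4467.4525 → ⌈·⌉ = 4468
j=15: r + 14k = 4788.765 → ⌈·⌉ = 4789
j=16: r + 15k = 5110.0775 → ⌈·⌉ = 5111

291, 612, 934, 1255, 1576, 1897, 2219, 2540, 2861, 3183, 3504, 3825, 4147, 4468, 4789, 5111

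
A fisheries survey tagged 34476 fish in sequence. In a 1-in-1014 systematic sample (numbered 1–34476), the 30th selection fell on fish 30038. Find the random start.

k = 1014
r = 30038 − (30−1)×1014 = 30038 − 29406 = 632

632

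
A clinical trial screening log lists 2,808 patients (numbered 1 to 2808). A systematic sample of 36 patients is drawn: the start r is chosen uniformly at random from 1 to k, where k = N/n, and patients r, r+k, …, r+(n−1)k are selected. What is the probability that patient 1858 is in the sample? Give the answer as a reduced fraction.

k = 2808/36 = 78.
Patient 1858 is selected iff r ≡ 1858 (mod 78); exactly one such r in {1,…,78}.
Inclusion probability = 1/78.

1/78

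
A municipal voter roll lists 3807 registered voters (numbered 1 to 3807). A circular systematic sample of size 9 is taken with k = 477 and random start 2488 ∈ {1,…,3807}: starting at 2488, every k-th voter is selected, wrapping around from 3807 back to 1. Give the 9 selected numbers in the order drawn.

2488, 2965, 3442, 112, 589, 1066, 1543, 2020, 2497

Selection 1: 2488
Selection 2: 2488 + 477 = 2965
Selection 3: 2965 + 477 = 3442
Selection 4: 3442 + 477 = 3919 → 3919 − 3807 = 112
Selection 5: 112 + 477 = 589
Selection 6: 589 + 477 = 1066
Selection 7: 1066 + 477 = 1543
Selection 8: 1543 + 477 = 2020
Selection 9: 2020 + 477 = 2497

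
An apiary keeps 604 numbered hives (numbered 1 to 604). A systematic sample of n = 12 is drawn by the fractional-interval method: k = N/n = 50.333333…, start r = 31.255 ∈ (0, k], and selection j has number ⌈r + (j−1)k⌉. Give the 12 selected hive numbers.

32, 82, 132, 183, 233, 283, 334, 384, 434, 485, 535, 585

j=1: r + 0k = 31.255 → ⌈·⌉ = 32
j=2: r + 1k = 81.588333… → ⌈·⌉ = 82
j=3: r + 2k = 131.921666… → ⌈·⌉ = 132
j=4: r + 3k = 182.255 → ⌈·⌉ = 183
j=5: r + 4k = 232.588333… → ⌈·⌉ = 233
j=6: r + 5k = 282.921666… → ⌈·⌉ = 283
j=7: r + 6k = 333.255 → ⌈·⌉ = 334
j=8: r + 7k = 383.588333… → ⌈·⌉ = 384
j=9: r + 8k = 433.921666… → ⌈·⌉ = 434
j=10: r + 9k = 484.255 → ⌈·⌉ = 485
j=11: r + 10k = 534.588333… → ⌈·⌉ = 535
j=12: r + 11k = 584.921666… → ⌈·⌉ = 585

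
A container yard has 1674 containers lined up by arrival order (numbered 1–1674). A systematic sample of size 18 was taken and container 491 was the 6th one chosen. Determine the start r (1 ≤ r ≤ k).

26

k = 1674/18 = 93
r = 491 − (6−1)×93 = 491 − 465 = 26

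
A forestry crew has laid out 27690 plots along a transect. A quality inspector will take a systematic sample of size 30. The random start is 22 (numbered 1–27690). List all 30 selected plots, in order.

k = N/n = 27690/30 = 923
plot 1: 22
plot 2: 22 + 923 = 945
plot 3: 945 + 923 = 1868
plot 4: 1868 + 923 = 2791
plot 5: 2791 + 923 = 3714
plot 6: 3714 + 923 = 4637
plot 7: 4637 + 923 = 5560
plot 8: 5560 + 923 = 6483
plot 9: 6483 + 923 = 7406
plot 10: 7406 + 923 = 8329
plot 11: 8329 + 923 = 9252
plot 12: 9252 + 923 = 10175
plot 13: 10175 + 923 = 11098
plot 14: 11098 + 923 = 12021
plot 15: 12021 + 923 = 12944
plot 16: 12944 + 923 = 13867
plot 17: 13867 + 923 = 14790
plot 18: 14790 + 923 = 15713
plot 19: 15713 + 923 = 16636
plot 20: 16636 + 923 = 17559
plot 21: 17559 + 923 = 18482
plot 22: 18482 + 923 = 19405
plot 23: 19405 + 923 = 20328
plot 24: 20328 + 923 = 21251
plot 25: 21251 + 923 = 22174
plot 26: 22174 + 923 = 23097
plot 27: 23097 + 923 = 24020
plot 28: 24020 + 923 = 24943
plot 29: 24943 + 923 = 25866
plot 30: 25866 + 923 = 26789

22, 945, 1868, 2791, 3714, 4637, 5560, 6483, 7406, 8329, 9252, 10175, 11098, 12021, 12944, 13867, 14790, 15713, 16636, 17559, 18482, 19405, 20328, 21251, 22174, 23097, 24020, 24943, 25866, 26789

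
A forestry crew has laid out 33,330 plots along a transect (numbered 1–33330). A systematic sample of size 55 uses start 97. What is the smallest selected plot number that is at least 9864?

10399

k = 33330/55 = 606
Steps past start: ⌈(9864 − 97)/606⌉ = ⌈9767/606⌉ = 17
Selected plot: 97 + 17×606 = 10399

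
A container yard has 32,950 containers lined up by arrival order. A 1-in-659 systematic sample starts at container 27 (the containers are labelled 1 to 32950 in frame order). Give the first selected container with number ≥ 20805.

21115

k = 659
Steps past start: ⌈(20805 − 27)/659⌉ = ⌈20778/659⌉ = 32
Selected container: 27 + 32×659 = 21115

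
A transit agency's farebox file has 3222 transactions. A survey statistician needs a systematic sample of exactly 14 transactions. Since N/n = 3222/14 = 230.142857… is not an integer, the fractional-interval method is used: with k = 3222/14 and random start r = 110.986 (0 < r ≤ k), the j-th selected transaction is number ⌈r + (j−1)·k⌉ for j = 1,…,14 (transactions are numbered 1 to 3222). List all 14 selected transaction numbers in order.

111, 342, 572, 802, 1032, 1262, 1492, 1722, 1953, 2183, 2413, 2643, 2873, 3103

j=1: r + 0k = 110.986 → ⌈·⌉ = 111
j=2: r + 1k = 341.128857… → ⌈·⌉ = 342
j=3: r + 2k = 571.271714… → ⌈·⌉ = 572
j=4: r + 3k = 801.414571… → ⌈·⌉ = 802
j=5: r + 4k = 1031.557428… → ⌈·⌉ = 1032
j=6: r + 5k = 1261.700285… → ⌈·⌉ = 1262
j=7: r + 6k = 1491.843142… → ⌈·⌉ = 1492
j=8: r + 7k = 1721.986 → ⌈·⌉ = 1722
j=9: r + 8k = 1952.128857… → ⌈·⌉ = 1953
j=10: r + 9k = 2182.271714… → ⌈·⌉ = 2183
j=11: r + 10k = 2412.414571… → ⌈·⌉ = 2413
j=12: r + 11k = 2642.557428… → ⌈·⌉ = 2643
j=13: r + 12k = 2872.700285… → ⌈·⌉ = 2873
j=14: r + 13k = 3102.843142… → ⌈·⌉ = 3103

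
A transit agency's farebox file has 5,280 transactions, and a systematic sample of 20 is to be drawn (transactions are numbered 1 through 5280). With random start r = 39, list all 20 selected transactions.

k = N/n = 5280/20 = 264
transaction 1: 39
transaction 2: 39 + 264 = 303
transaction 3: 303 + 264 = 567
transaction 4: 567 + 264 = 831
transaction 5: 831 + 264 = 1095
transaction 6: 1095 + 264 = 1359
transaction 7: 1359 + 264 = 1623
transaction 8: 1623 + 264 = 1887
transaction 9: 1887 + 264 = 2151
transaction 10: 2151 + 264 = 2415
transaction 11: 2415 + 264 = 2679
transaction 12: 2679 + 264 = 2943
transaction 13: 2943 + 264 = 3207
transaction 14: 3207 + 264 = 3471
transaction 15: 3471 + 264 = 3735
transaction 16: 3735 + 264 = 3999
transaction 17: 3999 + 264 = 4263
transaction 18: 4263 + 264 = 4527
transaction 19: 4527 + 264 = 4791
transaction 20: 4791 + 264 = 5055

39, 303, 567, 831, 1095, 1359, 1623, 1887, 2151, 2415, 2679, 2943, 3207, 3471, 3735, 3999, 4263, 4527, 4791, 5055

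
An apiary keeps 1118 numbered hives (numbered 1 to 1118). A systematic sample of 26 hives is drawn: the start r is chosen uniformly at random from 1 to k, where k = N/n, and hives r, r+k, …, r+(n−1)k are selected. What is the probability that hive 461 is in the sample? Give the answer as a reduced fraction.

1/43

k = 1118/26 = 43.
Hive 461 is selected iff r ≡ 461 (mod 43); exactly one such r in {1,…,43}.
Inclusion probability = 1/43.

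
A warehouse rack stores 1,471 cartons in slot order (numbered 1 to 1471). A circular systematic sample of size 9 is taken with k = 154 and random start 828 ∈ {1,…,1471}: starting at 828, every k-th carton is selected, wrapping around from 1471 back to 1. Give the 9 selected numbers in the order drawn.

Selection 1: 828
Selection 2: 828 + 154 = 982
Selection 3: 982 + 154 = 1136
Selection 4: 1136 + 154 = 1290
Selection 5: 1290 + 154 = 1444
Selection 6: 1444 + 154 = 1598 → 1598 − 1471 = 127
Selection 7: 127 + 154 = 281
Selection 8: 281 + 154 = 435
Selection 9: 435 + 154 = 589

828, 982, 1136, 1290, 1444, 127, 281, 435, 589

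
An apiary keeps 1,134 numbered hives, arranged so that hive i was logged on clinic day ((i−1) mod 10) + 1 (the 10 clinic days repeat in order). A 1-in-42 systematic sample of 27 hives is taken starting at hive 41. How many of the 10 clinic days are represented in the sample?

Consecutive selections differ by k = 42, so their clinic day numbers differ by 42 mod 10 = 2.
gcd(42, 10) = 2, so the sample visits 10/2 = 5 distinct residues mod 10.
Start 41 is clinic day 1; the clinic days hit are 1, 3, 5, 7, 9.

5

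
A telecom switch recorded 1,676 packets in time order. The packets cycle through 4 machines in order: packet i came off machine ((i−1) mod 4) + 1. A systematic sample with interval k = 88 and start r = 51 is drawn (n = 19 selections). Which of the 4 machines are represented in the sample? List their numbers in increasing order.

Consecutive selections differ by k = 88, so their machine numbers differ by 88 mod 4 = 0.
gcd(88, 4) = 4, so the sample visits 4/4 = 1 distinct residues mod 4.
Start 51 is machine 3; the machines hit are 3.

3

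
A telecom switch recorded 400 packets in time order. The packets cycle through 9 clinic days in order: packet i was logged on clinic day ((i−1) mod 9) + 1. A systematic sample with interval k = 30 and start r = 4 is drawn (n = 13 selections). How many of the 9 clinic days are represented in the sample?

3

Consecutive selections differ by k = 30, so their clinic day numbers differ by 30 mod 9 = 3.
gcd(30, 9) = 3, so the sample visits 9/3 = 3 distinct residues mod 9.
Start 4 is clinic day 4; the clinic days hit are 1, 4, 7.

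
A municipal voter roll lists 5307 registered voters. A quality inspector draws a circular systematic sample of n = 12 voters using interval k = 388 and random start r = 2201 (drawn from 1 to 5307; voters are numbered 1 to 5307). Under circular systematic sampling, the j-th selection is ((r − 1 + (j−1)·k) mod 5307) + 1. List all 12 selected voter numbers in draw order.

2201, 2589, 2977, 3365, 3753, 4141, 4529, 4917, 5305, 386, 774, 1162

Selection 1: 2201
Selection 2: 2201 + 388 = 2589
Selection 3: 2589 + 388 = 2977
Selection 4: 2977 + 388 = 3365
Selection 5: 3365 + 388 = 3753
Selection 6: 3753 + 388 = 4141
Selection 7: 4141 + 388 = 4529
Selection 8: 4529 + 388 = 4917
Selection 9: 4917 + 388 = 5305
Selection 10: 5305 + 388 = 5693 → 5693 − 5307 = 386
Selection 11: 386 + 388 = 774
Selection 12: 774 + 388 = 1162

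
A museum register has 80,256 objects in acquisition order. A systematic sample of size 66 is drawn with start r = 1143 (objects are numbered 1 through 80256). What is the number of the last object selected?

k = 80256/66 = 1216
66th selection = r + (66−1)·k = 1143 + 65×1216 = 1143 + 79040 = 80183

80183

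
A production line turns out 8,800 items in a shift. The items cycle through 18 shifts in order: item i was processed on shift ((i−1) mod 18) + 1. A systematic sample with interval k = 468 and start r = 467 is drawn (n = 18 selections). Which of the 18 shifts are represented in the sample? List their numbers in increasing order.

Consecutive selections differ by k = 468, so their shift numbers differ by 468 mod 18 = 0.
gcd(468, 18) = 18, so the sample visits 18/18 = 1 distinct residues mod 18.
Start 467 is shift 17; the shifts hit are 17.

17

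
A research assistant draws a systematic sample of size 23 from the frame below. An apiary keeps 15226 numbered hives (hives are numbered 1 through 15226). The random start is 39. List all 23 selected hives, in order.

39, 701, 1363, 2025, 2687, 3349, 4011, 4673, 5335, 5997, 6659, 7321, 7983, 8645, 9307, 9969, 10631, 11293, 11955, 12617, 13279, 13941, 14603

k = N/n = 15226/23 = 662
hive 1: 39
hive 2: 39 + 662 = 701
hive 3: 701 + 662 = 1363
hive 4: 1363 + 662 = 2025
hive 5: 2025 + 662 = 2687
hive 6: 2687 + 662 = 3349
hive 7: 3349 + 662 = 4011
hive 8: 4011 + 662 = 4673
hive 9: 4673 + 662 = 5335
hive 10: 5335 + 662 = 5997
hive 11: 5997 + 662 = 6659
hive 12: 6659 + 662 = 7321
hive 13: 7321 + 662 = 7983
hive 14: 7983 + 662 = 8645
hive 15: 8645 + 662 = 9307
hive 16: 9307 + 662 = 9969
hive 17: 9969 + 662 = 10631
hive 18: 10631 + 662 = 11293
hive 19: 11293 + 662 = 11955
hive 20: 11955 + 662 = 12617
hive 21: 12617 + 662 = 13279
hive 22: 13279 + 662 = 13941
hive 23: 13941 + 662 = 14603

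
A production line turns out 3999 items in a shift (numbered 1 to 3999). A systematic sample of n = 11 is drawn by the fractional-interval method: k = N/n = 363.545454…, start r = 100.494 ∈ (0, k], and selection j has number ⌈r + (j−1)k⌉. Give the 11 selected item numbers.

101, 465, 828, 1192, 1555, 1919, 2282, 2646, 3009, 3373, 3736

j=1: r + 0k = 100.494 → ⌈·⌉ = 101
j=2: r + 1k = 464.039454… → ⌈·⌉ = 465
j=3: r + 2k = 827.584909… → ⌈·⌉ = 828
j=4: r + 3k = 1191.130363… → ⌈·⌉ = 1192
j=5: r + 4k = 1554.675818… → ⌈·⌉ = 1555
j=6: r + 5k = 1918.221272… → ⌈·⌉ = 1919
j=7: r + 6k = 2281.766727… → ⌈·⌉ = 2282
j=8: r + 7k = 2645.312181… → ⌈·⌉ = 2646
j=9: r + 8k = 3008.857636… → ⌈·⌉ = 3009
j=10: r + 9k = 3372.403090… → ⌈·⌉ = 3373
j=11: r + 10k = 3735.948545… → ⌈·⌉ = 3736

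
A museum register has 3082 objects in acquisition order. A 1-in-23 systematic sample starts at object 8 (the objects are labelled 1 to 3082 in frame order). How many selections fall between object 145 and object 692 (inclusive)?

24

k = 23
First selection ≥ 145: 8 + ⌈(145−8)/23⌉·23 = 8 + 6×23 = 146
Last selection ≤ 692: 8 + ⌊(692−8)/23⌋·23 = 8 + 29×23 = 675
Count = 29 − 6 + 1 = 24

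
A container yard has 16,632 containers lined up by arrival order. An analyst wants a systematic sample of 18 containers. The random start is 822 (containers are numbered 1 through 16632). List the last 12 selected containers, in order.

k = N/n = 16632/18 = 924
7th selection = 822 + 6×924 = 6366
8th: 6366 + 924 = 7290
9th: 7290 + 924 = 8214
10th: 8214 + 924 = 9138
11th: 9138 + 924 = 10062
12th: 10062 + 924 = 10986
13th: 10986 + 924 = 11910
14th: 11910 + 924 = 12834
15th: 12834 + 924 = 13758
16th: 13758 + 924 = 14682
17th: 14682 + 924 = 15606
18th: 15606 + 924 = 16530

6366, 7290, 8214, 9138, 10062, 10986, 11910, 12834, 13758, 14682, 15606, 16530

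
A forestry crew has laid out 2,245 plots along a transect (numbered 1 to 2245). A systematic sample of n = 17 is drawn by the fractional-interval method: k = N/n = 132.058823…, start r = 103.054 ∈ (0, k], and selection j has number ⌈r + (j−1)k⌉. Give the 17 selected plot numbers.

j=1: r + 0k = 103.054 → ⌈·⌉ = 104
j=2: r + 1k = 235.112823… → ⌈·⌉ = 236
j=3: r + 2k = 367.171647… → ⌈·⌉ = 368
j=4: r + 3k = 499.230470… → ⌈·⌉ = 500
j=5: r + 4k = 631.289294… → ⌈·⌉ = 632
j=6: r + 5k = 763.348117… → ⌈·⌉ = 764
j=7: r + 6k = 895.406941… → ⌈·⌉ = 896
j=8: r + 7k = 1027.465764… → ⌈·⌉ = 1028
j=9: r + 8k = 1159.524588… → ⌈·⌉ = 1160
j=10: r + 9k = 1291.583411… → ⌈·⌉ = 1292
j=11: r + 10k = 1423.642235… → ⌈·⌉ = 1424
j=12: r + 11k = 1555.701058… → ⌈·⌉ = 1556
j=13: r + 12k = 1687.759882… → ⌈·⌉ = 1688
j=14: r + 13k = 1819.818705… → ⌈·⌉ = 1820
j=15: r + 14k = 1951.877529… → ⌈·⌉ = 1952
j=16: r + 15k = 2083.936352… → ⌈·⌉ = 2084
j=17: r + 16k = 2215.995176… → ⌈·⌉ = 2216

104, 236, 368, 500, 632, 764, 896, 1028, 1160, 1292, 1424, 1556, 1688, 1820, 1952, 2084, 2216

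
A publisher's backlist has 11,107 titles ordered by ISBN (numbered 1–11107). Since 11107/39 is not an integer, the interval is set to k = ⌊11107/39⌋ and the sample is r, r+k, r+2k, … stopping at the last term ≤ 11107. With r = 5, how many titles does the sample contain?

k = ⌊11107/39⌋ = 284
Achieved size = ⌊(11107 − 5)/284⌋ + 1 = ⌊11102/284⌋ + 1 = 39 + 1 = 40
(last selection: 5 + 39×284 = 11081 ≤ 11107; next would be 11365 > 11107)

40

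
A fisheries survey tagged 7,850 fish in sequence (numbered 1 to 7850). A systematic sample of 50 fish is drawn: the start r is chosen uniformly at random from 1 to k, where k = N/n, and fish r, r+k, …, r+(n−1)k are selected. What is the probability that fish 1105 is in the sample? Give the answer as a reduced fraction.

1/157

k = 7850/50 = 157.
Fish 1105 is selected iff r ≡ 1105 (mod 157); exactly one such r in {1,…,157}.
Inclusion probability = 1/157.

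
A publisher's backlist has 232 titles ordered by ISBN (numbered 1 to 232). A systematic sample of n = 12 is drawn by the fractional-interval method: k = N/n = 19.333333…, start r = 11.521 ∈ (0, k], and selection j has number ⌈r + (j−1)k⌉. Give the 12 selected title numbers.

j=1: r + 0k = 11.521 → ⌈·⌉ = 12
j=2: r + 1k = 30.854333… → ⌈·⌉ = 31
j=3: r + 2k = 50.187666… → ⌈·⌉ = 51
j=4: r + 3k = 69.521 → ⌈·⌉ = 70
j=5: r + 4k = 88.854333… → ⌈·⌉ = 89
j=6: r + 5k = 108.187666… → ⌈·⌉ = 109
j=7: r + 6k = 127.521 → ⌈·⌉ = 128
j=8: r + 7k = 146.854333… → ⌈·⌉ = 147
j=9: r + 8k = 166.187666… → ⌈·⌉ = 167
j=10: r + 9k = 185.521 → ⌈·⌉ = 186
j=11: r + 10k = 204.854333… → ⌈·⌉ = 205
j=12: r + 11k = 224.187666… → ⌈·⌉ = 225

12, 31, 51, 70, 89, 109, 128, 147, 167, 186, 205, 225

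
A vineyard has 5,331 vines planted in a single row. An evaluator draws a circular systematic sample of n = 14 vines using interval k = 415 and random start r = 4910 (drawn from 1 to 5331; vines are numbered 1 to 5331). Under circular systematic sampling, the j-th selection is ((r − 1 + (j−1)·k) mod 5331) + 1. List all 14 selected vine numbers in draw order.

Selection 1: 4910
Selection 2: 4910 + 415 = 5325
Selection 3: 5325 + 415 = 5740 → 5740 − 5331 = 409
Selection 4: 409 + 415 = 824
Selection 5: 824 + 415 = 1239
Selection 6: 1239 + 415 = 1654
Selection 7: 1654 + 415 = 2069
Selection 8: 2069 + 415 = 2484
Selection 9: 2484 + 415 = 2899
Selection 10: 2899 + 415 = 3314
Selection 11: 3314 + 415 = 3729
Selection 12: 3729 + 415 = 4144
Selection 13: 4144 + 415 = 4559
Selection 14: 4559 + 415 = 4974

4910, 5325, 409, 824, 1239, 1654, 2069, 2484, 2899, 3314, 3729, 4144, 4559, 4974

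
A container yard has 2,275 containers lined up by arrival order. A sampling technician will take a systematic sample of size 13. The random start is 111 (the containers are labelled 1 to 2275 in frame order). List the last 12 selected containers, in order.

k = N/n = 2275/13 = 175
2nd selection = 111 + 1×175 = 286
3rd: 286 + 175 = 461
4th: 461 + 175 = 636
5th: 636 + 175 = 811
6th: 811 + 175 = 986
7th: 986 + 175 = 1161
8th: 1161 + 175 = 1336
9th: 1336 + 175 = 1511
10th: 1511 + 175 = 1686
11th: 1686 + 175 = 1861
12th: 1861 + 175 = 2036
13th: 2036 + 175 = 2211

286, 461, 636, 811, 986, 1161, 1336, 1511, 1686, 1861, 2036, 2211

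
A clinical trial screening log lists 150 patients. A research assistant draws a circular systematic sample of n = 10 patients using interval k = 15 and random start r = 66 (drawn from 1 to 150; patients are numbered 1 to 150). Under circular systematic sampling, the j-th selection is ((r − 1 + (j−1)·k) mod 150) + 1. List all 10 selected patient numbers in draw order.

Selection 1: 66
Selection 2: 66 + 15 = 81
Selection 3: 81 + 15 = 96
Selection 4: 96 + 15 = 111
Selection 5: 111 + 15 = 126
Selection 6: 126 + 15 = 141
Selection 7: 141 + 15 = 156 → 156 − 150 = 6
Selection 8: 6 + 15 = 21
Selection 9: 21 + 15 = 36
Selection 10: 36 + 15 = 51

66, 81, 96, 111, 126, 141, 6, 21, 36, 51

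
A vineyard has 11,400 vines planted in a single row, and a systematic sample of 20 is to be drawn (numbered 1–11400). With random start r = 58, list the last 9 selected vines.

6328, 6898, 7468, 8038, 8608, 9178, 9748, 10318, 10888

k = N/n = 11400/20 = 570
12th selection = 58 + 11×570 = 6328
13th: 6328 + 570 = 6898
14th: 6898 + 570 = 7468
15th: 7468 + 570 = 8038
16th: 8038 + 570 = 8608
17th: 8608 + 570 = 9178
18th: 9178 + 570 = 9748
19th: 9748 + 570 = 10318
20th: 10318 + 570 = 10888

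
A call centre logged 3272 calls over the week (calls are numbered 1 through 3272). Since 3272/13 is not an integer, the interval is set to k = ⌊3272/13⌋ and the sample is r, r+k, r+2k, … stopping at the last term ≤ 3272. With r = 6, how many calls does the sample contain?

k = ⌊3272/13⌋ = 251
Achieved size = ⌊(3272 − 6)/251⌋ + 1 = ⌊3266/251⌋ + 1 = 13 + 1 = 14
(last selection: 6 + 13×251 = 3269 ≤ 3272; next would be 3520 > 3272)

14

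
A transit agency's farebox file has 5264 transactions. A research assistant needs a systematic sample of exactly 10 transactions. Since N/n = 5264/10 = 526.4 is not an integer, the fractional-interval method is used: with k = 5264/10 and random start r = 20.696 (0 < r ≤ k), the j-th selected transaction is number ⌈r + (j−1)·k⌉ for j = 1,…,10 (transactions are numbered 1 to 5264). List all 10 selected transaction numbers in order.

j=1: r + 0k = 20.696 → ⌈·⌉ = 21
j=2: r + 1k = 547.096 → ⌈·⌉ = 548
j=3: r + 2k = 1073.496 → ⌈·⌉ = 1074
j=4: r + 3k = 1599.896 → ⌈·⌉ = 1600
j=5: r + 4k = 2126.296 → ⌈·⌉ = 2127
j=6: r + 5k = 2652.696 → ⌈·⌉ = 2653
j=7: r + 6k = 3179.096 → ⌈·⌉ = 3180
j=8: r + 7k = 3705.496 → ⌈·⌉ = 3706
j=9: r + 8k = 4231.896 → ⌈·⌉ = 4232
j=10: r + 9k = 4758.296 → ⌈·⌉ = 4759

21, 548, 1074, 1600, 2127, 2653, 3180, 3706, 4232, 4759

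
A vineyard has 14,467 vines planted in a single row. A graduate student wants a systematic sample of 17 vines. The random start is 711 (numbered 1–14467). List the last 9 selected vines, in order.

7519, 8370, 9221, 10072, 10923, 11774, 12625, 13476, 14327

k = N/n = 14467/17 = 851
9th selection = 711 + 8×851 = 7519
10th: 7519 + 851 = 8370
11th: 8370 + 851 = 9221
12th: 9221 + 851 = 10072
13th: 10072 + 851 = 10923
14th: 10923 + 851 = 11774
15th: 11774 + 851 = 12625
16th: 12625 + 851 = 13476
17th: 13476 + 851 = 14327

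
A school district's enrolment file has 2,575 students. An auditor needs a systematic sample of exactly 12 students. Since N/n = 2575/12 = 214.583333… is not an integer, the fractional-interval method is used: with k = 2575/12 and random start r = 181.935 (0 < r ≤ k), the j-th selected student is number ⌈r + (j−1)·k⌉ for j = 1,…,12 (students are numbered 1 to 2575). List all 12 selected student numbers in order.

j=1: r + 0k = 181.935 → ⌈·⌉ = 182
j=2: r + 1k = 396.518333… → ⌈·⌉ = 397
j=3: r + 2k = 611.101666… → ⌈·⌉ = 612
j=4: r + 3k = 825.685 → ⌈·⌉ = 826
j=5: r + 4k = 1040.268333… → ⌈·⌉ = 1041
j=6: r + 5k = 1254.851666… → ⌈·⌉ = 1255
j=7: r + 6k = 1469.435 → ⌈·⌉ = 1470
j=8: r + 7k = 1684.018333… → ⌈·⌉ = 1685
j=9: r + 8k = 1898.601666… → ⌈·⌉ = 1899
j=10: r + 9k = 2113.185 → ⌈·⌉ = 2114
j=11: r + 10k = 2327.768333… → ⌈·⌉ = 2328
j=12: r + 11k = 2542.351666… → ⌈·⌉ = 2543

182, 397, 612, 826, 1041, 1255, 1470, 1685, 1899, 2114, 2328, 2543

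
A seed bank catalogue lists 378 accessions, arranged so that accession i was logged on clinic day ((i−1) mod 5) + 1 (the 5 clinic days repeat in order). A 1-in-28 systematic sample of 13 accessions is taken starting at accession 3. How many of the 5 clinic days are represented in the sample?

Consecutive selections differ by k = 28, so their clinic day numbers differ by 28 mod 5 = 3.
gcd(28, 5) = 1, so the sample visits 5/1 = 5 distinct residues mod 5.
Start 3 is clinic day 3; the clinic days hit are 1, 2, 3, 4, 5.

5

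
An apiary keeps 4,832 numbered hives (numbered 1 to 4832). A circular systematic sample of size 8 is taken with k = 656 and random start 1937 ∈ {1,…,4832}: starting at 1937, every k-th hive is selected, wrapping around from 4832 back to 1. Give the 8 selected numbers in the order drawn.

Selection 1: 1937
Selection 2: 1937 + 656 = 2593
Selection 3: 2593 + 656 = 3249
Selection 4: 3249 + 656 = 3905
Selection 5: 3905 + 656 = 4561
Selection 6: 4561 + 656 = 5217 → 5217 − 4832 = 385
Selection 7: 385 + 656 = 1041
Selection 8: 1041 + 656 = 1697

1937, 2593, 3249, 3905, 4561, 385, 1041, 1697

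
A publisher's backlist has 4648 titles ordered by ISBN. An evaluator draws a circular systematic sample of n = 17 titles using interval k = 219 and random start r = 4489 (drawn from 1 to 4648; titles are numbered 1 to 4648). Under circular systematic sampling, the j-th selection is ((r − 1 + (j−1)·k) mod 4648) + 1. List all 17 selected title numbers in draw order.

Selection 1: 4489
Selection 2: 4489 + 219 = 4708 → 4708 − 4648 = 60
Selection 3: 60 + 219 = 279
Selection 4: 279 + 219 = 498
Selection 5: 498 + 219 = 717
Selection 6: 717 + 219 = 936
Selection 7: 936 + 219 = 1155
Selection 8: 1155 + 219 = 1374
Selection 9: 1374 + 219 = 1593
Selection 10: 1593 + 219 = 1812
Selection 11: 1812 + 219 = 2031
Selection 12: 2031 + 219 = 2250
Selection 13: 2250 + 219 = 2469
Selection 14: 2469 + 219 = 2688
Selection 15: 2688 + 219 = 2907
Selection 16: 2907 + 219 = 3126
Selection 17: 3126 + 219 = 3345

4489, 60, 279, 498, 717, 936, 1155, 1374, 1593, 1812, 2031, 2250, 2469, 2688, 2907, 3126, 3345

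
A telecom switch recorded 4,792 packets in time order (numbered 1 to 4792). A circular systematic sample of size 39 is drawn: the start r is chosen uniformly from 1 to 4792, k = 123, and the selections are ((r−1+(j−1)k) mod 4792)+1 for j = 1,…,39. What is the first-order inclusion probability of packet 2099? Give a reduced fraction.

39/4792

For each position j, as r ranges over 1…4792 the j-th selection hits every packet exactly once, so packet 2099 is selected for exactly 39 of the 4792 starts.
Inclusion probability = 39/4792.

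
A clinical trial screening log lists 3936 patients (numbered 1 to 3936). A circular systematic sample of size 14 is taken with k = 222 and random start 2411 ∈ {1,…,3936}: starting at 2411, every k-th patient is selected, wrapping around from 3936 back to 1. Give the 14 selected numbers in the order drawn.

Selection 1: 2411
Selection 2: 2411 + 222 = 2633
Selection 3: 2633 + 222 = 2855
Selection 4: 2855 + 222 = 3077
Selection 5: 3077 + 222 = 3299
Selection 6: 3299 + 222 = 3521
Selection 7: 3521 + 222 = 3743
Selection 8: 3743 + 222 = 3965 → 3965 − 3936 = 29
Selection 9: 29 + 222 = 251
Selection 10: 251 + 222 = 473
Selection 11: 473 + 222 = 695
Selection 12: 695 + 222 = 917
Selection 13: 917 + 222 = 1139
Selection 14: 1139 + 222 = 1361

2411, 2633, 2855, 3077, 3299, 3521, 3743, 29, 251, 473, 695, 917, 1139, 1361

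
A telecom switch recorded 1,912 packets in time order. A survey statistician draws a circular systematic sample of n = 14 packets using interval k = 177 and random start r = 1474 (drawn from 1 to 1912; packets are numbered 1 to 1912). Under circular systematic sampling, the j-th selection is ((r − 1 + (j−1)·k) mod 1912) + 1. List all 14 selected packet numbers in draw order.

1474, 1651, 1828, 93, 270, 447, 624, 801, 978, 1155, 1332, 1509, 1686, 1863

Selection 1: 1474
Selection 2: 1474 + 177 = 1651
Selection 3: 1651 + 177 = 1828
Selection 4: 1828 + 177 = 2005 → 2005 − 1912 = 93
Selection 5: 93 + 177 = 270
Selection 6: 270 + 177 = 447
Selection 7: 447 + 177 = 624
Selection 8: 624 + 177 = 801
Selection 9: 801 + 177 = 978
Selection 10: 978 + 177 = 1155
Selection 11: 1155 + 177 = 1332
Selection 12: 1332 + 177 = 1509
Selection 13: 1509 + 177 = 1686
Selection 14: 1686 + 177 = 1863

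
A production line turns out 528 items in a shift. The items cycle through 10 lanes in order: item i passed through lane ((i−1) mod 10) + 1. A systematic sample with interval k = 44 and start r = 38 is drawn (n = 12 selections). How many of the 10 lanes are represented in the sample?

5

Consecutive selections differ by k = 44, so their lane numbers differ by 44 mod 10 = 4.
gcd(44, 10) = 2, so the sample visits 10/2 = 5 distinct residues mod 10.
Start 38 is lane 8; the lanes hit are 2, 4, 6, 8, 10.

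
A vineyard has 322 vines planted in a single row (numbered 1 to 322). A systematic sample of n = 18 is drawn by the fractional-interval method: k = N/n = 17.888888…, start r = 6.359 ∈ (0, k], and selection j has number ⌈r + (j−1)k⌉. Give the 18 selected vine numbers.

7, 25, 43, 61, 78, 96, 114, 132, 150, 168, 186, 204, 222, 239, 257, 275, 293, 311

j=1: r + 0k = 6.359 → ⌈·⌉ = 7
j=2: r + 1k = 24.247888… → ⌈·⌉ = 25
j=3: r + 2k = 42.136777… → ⌈·⌉ = 43
j=4: r + 3k = 60.025666… → ⌈·⌉ = 61
j=5: r + 4k = 77.914555… → ⌈·⌉ = 78
j=6: r + 5k = 95.803444… → ⌈·⌉ = 96
j=7: r + 6k = 113.692333… → ⌈·⌉ = 114
j=8: r + 7k = 131.581222… → ⌈·⌉ = 132
j=9: r + 8k = 149.470111… → ⌈·⌉ = 150
j=10: r + 9k = 167.359 → ⌈·⌉ = 168
j=11: r + 10k = 185.247888… → ⌈·⌉ = 186
j=12: r + 11k = 203.136777… → ⌈·⌉ = 204
j=13: r + 12k = 221.025666… → ⌈·⌉ = 222
j=14: r + 13k = 238.914555… → ⌈·⌉ = 239
j=15: r + 14k = 256.803444… → ⌈·⌉ = 257
j=16: r + 15k = 274.692333… → ⌈·⌉ = 275
j=17: r + 16k = 292.581222… → ⌈·⌉ = 293
j=18: r + 17k = 310.470111… → ⌈·⌉ = 311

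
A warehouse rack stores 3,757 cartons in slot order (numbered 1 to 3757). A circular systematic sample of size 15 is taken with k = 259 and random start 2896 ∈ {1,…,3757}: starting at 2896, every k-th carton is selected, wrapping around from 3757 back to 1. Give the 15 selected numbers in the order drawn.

Selection 1: 2896
Selection 2: 2896 + 259 = 3155
Selection 3: 3155 + 259 = 3414
Selection 4: 3414 + 259 = 3673
Selection 5: 3673 + 259 = 3932 → 3932 − 3757 = 175
Selection 6: 175 + 259 = 434
Selection 7: 434 + 259 = 693
Selection 8: 693 + 259 = 952
Selection 9: 952 + 259 = 1211
Selection 10: 1211 + 259 = 1470
Selection 11: 1470 + 259 = 1729
Selection 12: 1729 + 259 = 1988
Selection 13: 1988 + 259 = 2247
Selection 14: 2247 + 259 = 2506
Selection 15: 2506 + 259 = 2765

2896, 3155, 3414, 3673, 175, 434, 693, 952, 1211, 1470, 1729, 1988, 2247, 2506, 2765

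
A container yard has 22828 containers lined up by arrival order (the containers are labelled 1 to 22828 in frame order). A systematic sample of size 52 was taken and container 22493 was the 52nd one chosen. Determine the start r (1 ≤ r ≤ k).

104

k = 22828/52 = 439
r = 22493 − (52−1)×439 = 22493 − 22389 = 104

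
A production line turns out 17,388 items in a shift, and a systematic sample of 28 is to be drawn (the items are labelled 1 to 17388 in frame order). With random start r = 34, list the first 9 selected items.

34, 655, 1276, 1897, 2518, 3139, 3760, 4381, 5002

k = N/n = 17388/28 = 621
item 1: 34
item 2: 34 + 621 = 655
item 3: 655 + 621 = 1276
item 4: 1276 + 621 = 1897
item 5: 1897 + 621 = 2518
item 6: 2518 + 621 = 3139
item 7: 3139 + 621 = 3760
item 8: 3760 + 621 = 4381
item 9: 4381 + 621 = 5002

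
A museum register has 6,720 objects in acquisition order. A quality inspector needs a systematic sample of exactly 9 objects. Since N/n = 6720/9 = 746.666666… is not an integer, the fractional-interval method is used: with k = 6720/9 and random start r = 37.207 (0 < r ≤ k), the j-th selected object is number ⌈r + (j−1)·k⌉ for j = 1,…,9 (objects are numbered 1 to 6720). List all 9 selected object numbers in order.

38, 784, 1531, 2278, 3024, 3771, 4518, 5264, 6011

j=1: r + 0k = 37.207 → ⌈·⌉ = 38
j=2: r + 1k = 783.873666… → ⌈·⌉ = 784
j=3: r + 2k = 1530.540333… → ⌈·⌉ = 1531
j=4: r + 3k = 2277.207 → ⌈·⌉ = 2278
j=5: r + 4k = 3023.873666… → ⌈·⌉ = 3024
j=6: r + 5k = 3770.540333… → ⌈·⌉ = 3771
j=7: r + 6k = 4517.207 → ⌈·⌉ = 4518
j=8: r + 7k = 5263.873666… → ⌈·⌉ = 5264
j=9: r + 8k = 6010.540333… → ⌈·⌉ = 6011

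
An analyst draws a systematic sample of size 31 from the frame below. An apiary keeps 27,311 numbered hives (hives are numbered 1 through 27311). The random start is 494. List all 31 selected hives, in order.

k = N/n = 27311/31 = 881
hive 1: 494
hive 2: 494 + 881 = 1375
hive 3: 1375 + 881 = 2256
hive 4: 2256 + 881 = 3137
hive 5: 3137 + 881 = 4018
hive 6: 4018 + 881 = 4899
hive 7: 4899 + 881 = 5780
hive 8: 5780 + 881 = 6661
hive 9: 6661 + 881 = 7542
hive 10: 7542 + 881 = 8423
hive 11: 8423 + 881 = 9304
hive 12: 9304 + 881 = 10185
hive 13: 10185 + 881 = 11066
hive 14: 11066 + 881 = 11947
hive 15: 11947 + 881 = 12828
hive 16: 12828 + 881 = 13709
hive 17: 13709 + 881 = 14590
hive 18: 14590 + 881 = 15471
hive 19: 15471 + 881 = 16352
hive 20: 16352 + 881 = 17233
hive 21: 17233 + 881 = 18114
hive 22: 18114 + 881 = 18995
hive 23: 18995 + 881 = 19876
hive 24: 19876 + 881 = 20757
hive 25: 20757 + 881 = 21638
hive 26: 21638 + 881 = 22519
hive 27: 22519 + 881 = 23400
hive 28: 23400 + 881 = 24281
hive 29: 24281 + 881 = 25162
hive 30: 25162 + 881 = 26043
hive 31: 26043 + 881 = 26924

494, 1375, 2256, 3137, 4018, 4899, 5780, 6661, 7542, 8423, 9304, 10185, 11066, 11947, 12828, 13709, 14590, 15471, 16352, 17233, 18114, 18995, 19876, 20757, 21638, 22519, 23400, 24281, 25162, 26043, 26924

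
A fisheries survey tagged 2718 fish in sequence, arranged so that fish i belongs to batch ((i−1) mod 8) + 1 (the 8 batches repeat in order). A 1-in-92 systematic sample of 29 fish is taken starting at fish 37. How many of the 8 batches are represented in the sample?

2

Consecutive selections differ by k = 92, so their batch numbers differ by 92 mod 8 = 4.
gcd(92, 8) = 4, so the sample visits 8/4 = 2 distinct residues mod 8.
Start 37 is batch 5; the batches hit are 1, 5.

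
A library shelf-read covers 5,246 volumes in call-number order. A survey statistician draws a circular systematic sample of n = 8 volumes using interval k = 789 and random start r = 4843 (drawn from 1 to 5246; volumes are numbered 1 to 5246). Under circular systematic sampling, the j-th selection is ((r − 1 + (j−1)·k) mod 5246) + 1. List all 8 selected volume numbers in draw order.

Selection 1: 4843
Selection 2: 4843 + 789 = 5632 → 5632 − 5246 = 386
Selection 3: 386 + 789 = 1175
Selection 4: 1175 + 789 = 1964
Selection 5: 1964 + 789 = 2753
Selection 6: 2753 + 789 = 3542
Selection 7: 3542 + 789 = 4331
Selection 8: 4331 + 789 = 5120

4843, 386, 1175, 1964, 2753, 3542, 4331, 5120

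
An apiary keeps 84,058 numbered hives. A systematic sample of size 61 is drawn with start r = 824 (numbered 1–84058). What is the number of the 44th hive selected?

k = 84058/61 = 1378
44th selection = r + (44−1)·k = 824 + 43×1378 = 824 + 59254 = 60078

60078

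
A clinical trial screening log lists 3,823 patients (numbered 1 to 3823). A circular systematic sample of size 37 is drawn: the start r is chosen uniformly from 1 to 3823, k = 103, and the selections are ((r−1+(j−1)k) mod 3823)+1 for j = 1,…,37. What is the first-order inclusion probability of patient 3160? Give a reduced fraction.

37/3823

For each position j, as r ranges over 1…3823 the j-th selection hits every patient exactly once, so patient 3160 is selected for exactly 37 of the 3823 starts.
Inclusion probability = 37/3823.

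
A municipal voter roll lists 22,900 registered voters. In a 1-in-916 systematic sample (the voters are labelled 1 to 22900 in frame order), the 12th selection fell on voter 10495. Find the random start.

k = 916
r = 10495 − (12−1)×916 = 10495 − 10076 = 419

419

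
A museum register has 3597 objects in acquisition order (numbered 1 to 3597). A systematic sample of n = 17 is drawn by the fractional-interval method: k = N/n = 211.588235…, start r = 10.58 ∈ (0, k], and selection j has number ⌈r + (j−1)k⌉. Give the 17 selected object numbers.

j=1: r + 0k = 10.58 → ⌈·⌉ = 11
j=2: r + 1k = 222.168235… → ⌈·⌉ = 223
j=3: r + 2k = 433.756470… → ⌈·⌉ = 434
j=4: r + 3k = 645.344705… → ⌈·⌉ = 646
j=5: r + 4k = 856.932941… → ⌈·⌉ = 857
j=6: r + 5k = 1068.521176… → ⌈·⌉ = 1069
j=7: r + 6k = 1280.109411… → ⌈·⌉ = 1281
j=8: r + 7k = 1491.697647… → ⌈·⌉ = 1492
j=9: r + 8k = 1703.285882… → ⌈·⌉ = 1704
j=10: r + 9k = 1914.874117… → ⌈·⌉ = 1915
j=11: r + 10k = 2126.462352… → ⌈·⌉ = 2127
j=12: r + 11k = 2338.050588… → ⌈·⌉ = 2339
j=13: r + 12k = 2549.638823… → ⌈·⌉ = 2550
j=14: r + 13k = 2761.227058… → ⌈·⌉ = 2762
j=15: r + 14k = 2972.815294… → ⌈·⌉ = 2973
j=16: r + 15k = 3184.403529… → ⌈·⌉ = 3185
j=17: r + 16k = 3395.991764… → ⌈·⌉ = 3396

11, 223, 434, 646, 857, 1069, 1281, 1492, 1704, 1915, 2127, 2339, 2550, 2762, 2973, 3185, 3396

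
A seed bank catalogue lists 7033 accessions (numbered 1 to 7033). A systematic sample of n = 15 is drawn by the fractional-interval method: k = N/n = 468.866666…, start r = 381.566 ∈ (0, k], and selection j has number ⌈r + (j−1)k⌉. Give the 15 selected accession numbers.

382, 851, 1320, 1789, 2258, 2726, 3195, 3664, 4133, 4602, 5071, 5540, 6008, 6477, 6946

j=1: r + 0k = 381.566 → ⌈·⌉ = 382
j=2: r + 1k = 850.432666… → ⌈·⌉ = 851
j=3: r + 2k = 1319.299333… → ⌈·⌉ = 1320
j=4: r + 3k = 1788.166 → ⌈·⌉ = 1789
j=5: r + 4k = 2257.032666… → ⌈·⌉ = 2258
j=6: r + 5k = 2725.899333… → ⌈·⌉ = 2726
j=7: r + 6k = 3194.766 → ⌈·⌉ = 3195
j=8: r + 7k = 3663.632666… → ⌈·⌉ = 3664
j=9: r + 8k = 4132.499333… → ⌈·⌉ = 4133
j=10: r + 9k = 4601.366 → ⌈·⌉ = 4602
j=11: r + 10k = 5070.232666… → ⌈·⌉ = 5071
j=12: r + 11k = 5539.099333… → ⌈·⌉ = 5540
j=13: r + 12k = 6007.966 → ⌈·⌉ = 6008
j=14: r + 13k = 6476.832666… → ⌈·⌉ = 6477
j=15: r + 14k = 6945.699333… → ⌈·⌉ = 6946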